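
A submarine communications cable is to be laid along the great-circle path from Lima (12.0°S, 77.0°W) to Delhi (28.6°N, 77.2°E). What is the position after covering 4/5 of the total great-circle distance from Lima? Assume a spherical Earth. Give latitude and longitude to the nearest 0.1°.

≈ 39.0°N, 42.9°E

From cos δ = sin φ₁ sin φ₂ + cos φ₁ cos φ₂ cos Δλ, the central angle is δ ≈ 2.632 rad (150.8°).
Interpolate at f = 4/5 with slerp weights a = sin((1−f)δ)/sin δ ≈ 1.029, b = sin(fδ)/sin δ ≈ 1.763.
p = a·p₁ + b·p₂ ≈ (0.569, 0.528, 0.630); φ = arcsin(p_z) ≈ 39.04°, λ = atan2(p_y, p_x) ≈ 42.87°.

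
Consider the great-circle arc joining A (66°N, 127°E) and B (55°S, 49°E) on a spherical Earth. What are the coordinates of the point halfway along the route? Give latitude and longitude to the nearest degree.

≈ (7°N, 80°E)

Convert each endpoint to a unit vector on the sphere (x = cos φ cos λ, y = cos φ sin λ, z = sin φ).
The central angle between the endpoints is δ = arccos(p₁·p₂) ≈ 2.346 rad (134.4°).
Interpolate at f = 1/2 with slerp weights a = sin((1−f)δ)/sin δ ≈ 1.291, b = sin(fδ)/sin δ ≈ 1.291.
p = a·p₁ + b·p₂ ≈ (0.170, 0.978, 0.122); φ = arcsin(p_z) ≈ 7.00°, λ = atan2(p_y, p_x) ≈ 80.15°.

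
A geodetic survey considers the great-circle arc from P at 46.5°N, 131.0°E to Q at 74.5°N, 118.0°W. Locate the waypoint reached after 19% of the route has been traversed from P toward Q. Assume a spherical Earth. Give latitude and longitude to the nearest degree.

Write both endpoints as unit vectors p₁, p₂ with components (cos φ cos λ, cos φ sin λ, sin φ).
The central angle between the endpoints is δ = arccos(p₁·p₂) ≈ 0.885 rad (50.7°).
Interpolate at f = 0.19 with slerp weights a = sin((1−f)δ)/sin δ ≈ 0.849, b = sin(fδ)/sin δ ≈ 0.216.
p = a·p₁ + b·p₂ ≈ (-0.411, 0.390, 0.824); φ = arcsin(p_z) ≈ 55.51°, λ = atan2(p_y, p_x) ≈ 136.47°.

≈ 56°N, 136°E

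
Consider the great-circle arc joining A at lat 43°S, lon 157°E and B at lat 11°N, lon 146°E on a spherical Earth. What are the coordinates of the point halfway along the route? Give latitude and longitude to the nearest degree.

From cos δ = sin φ₁ sin φ₂ + cos φ₁ cos φ₂ cos Δλ, the central angle is δ ≈ 0.959 rad (54.9°).
Interpolate at f = 1/2 with slerp weights a = sin((1−f)δ)/sin δ ≈ 0.564, b = sin(fδ)/sin δ ≈ 0.564.
p = a·p₁ + b·p₂ ≈ (-0.838, 0.470, -0.277); φ = arcsin(p_z) ≈ -16.07°, λ = atan2(p_y, p_x) ≈ 150.69°.

≈ lat 16°S, lon 151°E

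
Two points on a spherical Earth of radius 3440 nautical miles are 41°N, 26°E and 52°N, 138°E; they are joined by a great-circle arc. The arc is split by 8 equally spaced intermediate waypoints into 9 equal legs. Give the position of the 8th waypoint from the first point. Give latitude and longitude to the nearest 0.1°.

Write both endpoints as unit vectors p₁, p₂ with components (cos φ cos λ, cos φ sin λ, sin φ).
The central angle between the endpoints is δ = arccos(p₁·p₂) ≈ 1.221 rad (69.9°).
Interpolate at f = 8/9 with slerp weights a = sin((1−f)δ)/sin δ ≈ 0.144, b = sin(fδ)/sin δ ≈ 0.941.
p = a·p₁ + b·p₂ ≈ (-0.333, 0.435, 0.836); φ = arcsin(p_z) ≈ 56.75°, λ = atan2(p_y, p_x) ≈ 127.41°.

≈ 56.8°N, 127.4°E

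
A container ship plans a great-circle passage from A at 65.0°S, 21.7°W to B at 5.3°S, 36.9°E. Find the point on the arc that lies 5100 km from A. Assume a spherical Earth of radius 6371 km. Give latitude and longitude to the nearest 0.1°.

The haversine formula gives a central angle δ ≈ 1.263 rad (72.4°) between the endpoints. The total great-circle distance is δ·R ≈ 1.263 × 6371 ≈ 8047 km, so the target fraction is f = 5100/8047 ≈ 0.634.
Interpolate at f ≈ 0.634 with slerp weights a = sin((1−f)δ)/sin δ ≈ 0.468, b = sin(fδ)/sin δ ≈ 0.753.
p = a·p₁ + b·p₂ ≈ (0.784, 0.377, -0.494); φ = arcsin(p_z) ≈ -29.60°, λ = atan2(p_y, p_x) ≈ 25.70°.

≈ 29.6°S, 25.7°E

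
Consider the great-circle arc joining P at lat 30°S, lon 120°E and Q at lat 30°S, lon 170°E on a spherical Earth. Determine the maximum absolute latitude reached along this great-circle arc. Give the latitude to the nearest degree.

The great circle lies in the plane with unit normal n̂ = (p₁ × p₂)/|p₁ × p₂|.
Here n̂_z ≈ +0.843; the vertex latitude is φ_max = arccos|n̂_z| ≈ 32.5°.
Check via Clairaut: cos φ_max = |cos φ₁| · sin C = cos(30.0°)·sin(103.1°) ≈ 0.843, again giving ≈ 32.5°.

≈ 32°S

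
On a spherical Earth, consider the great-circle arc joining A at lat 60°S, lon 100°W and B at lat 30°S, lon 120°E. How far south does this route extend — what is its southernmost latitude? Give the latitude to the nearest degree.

The great circle lies in the plane with unit normal n̂ = (p₁ × p₂)/|p₁ × p₂|.
Here n̂_z ≈ -0.280; the vertex latitude is φ_max = arccos|n̂_z| ≈ 73.8°.
Check via Clairaut: cos φ_max = |cos φ₁| · sin C = cos(60.0°)·sin(146.0°) ≈ 0.280, again giving ≈ 73.8°.

≈ 74°S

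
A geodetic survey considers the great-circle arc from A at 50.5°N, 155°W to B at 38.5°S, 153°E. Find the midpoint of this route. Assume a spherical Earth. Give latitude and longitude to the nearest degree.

Write both endpoints as unit vectors p₁, p₂ with components (cos φ cos λ, cos φ sin λ, sin φ).
The central angle between the endpoints is δ = arccos(p₁·p₂) ≈ 1.746 rad (100.0°).
Interpolate at f = 1/2 with slerp weights a = sin((1−f)δ)/sin δ ≈ 0.778, b = sin(fδ)/sin δ ≈ 0.778.
p = a·p₁ + b·p₂ ≈ (-0.991, 0.067, 0.116); φ = arcsin(p_z) ≈ 6.66°, λ = atan2(p_y, p_x) ≈ 176.12°.

≈ 7°N, 176°E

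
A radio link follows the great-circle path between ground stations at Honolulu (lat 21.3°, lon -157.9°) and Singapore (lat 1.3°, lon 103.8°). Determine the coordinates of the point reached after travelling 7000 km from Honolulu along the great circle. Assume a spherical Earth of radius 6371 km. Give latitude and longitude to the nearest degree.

≈ lat 13°, lon 136°

The haversine formula gives a central angle δ ≈ 1.697 rad (97.3°) between the endpoints. The total great-circle distance is δ·R ≈ 1.697 × 6371 ≈ 10814 km, so the target fraction is f = 7000/10814 ≈ 0.647.
Interpolate at f ≈ 0.647 with slerp weights a = sin((1−f)δ)/sin δ ≈ 0.568, b = sin(fδ)/sin δ ≈ 0.898.
p = a·p₁ + b·p₂ ≈ (-0.704, 0.673, 0.227); φ = arcsin(p_z) ≈ 13.10°, λ = atan2(p_y, p_x) ≈ 136.33°.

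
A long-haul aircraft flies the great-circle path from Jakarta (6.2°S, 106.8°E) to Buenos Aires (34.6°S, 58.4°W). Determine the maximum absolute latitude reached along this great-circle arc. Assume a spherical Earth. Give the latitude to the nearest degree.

The great circle lies in the plane with unit normal n̂ = (p₁ × p₂)/|p₁ × p₂|.
Here n̂_z ≈ -0.306; the vertex latitude is φ_max = arccos|n̂_z| ≈ 72.2°.
Check via Clairaut: cos φ_max = |cos φ₁| · sin C = cos(6.2°)·sin(162.1°) ≈ 0.306, again giving ≈ 72.2°.

≈ 72°S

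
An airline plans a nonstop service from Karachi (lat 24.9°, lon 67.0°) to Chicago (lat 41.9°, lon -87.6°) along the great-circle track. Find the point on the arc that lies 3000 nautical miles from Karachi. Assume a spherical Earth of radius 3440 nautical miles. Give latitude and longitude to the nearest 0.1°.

Convert each endpoint to a unit vector on the sphere (x = cos φ cos λ, y = cos φ sin λ, z = sin φ).
The central angle between the endpoints is δ = arccos(p₁·p₂) ≈ 1.906 rad (109.2°). The total great-circle distance is δ·R ≈ 1.906 × 3440 ≈ 6556 nmi, so the target fraction is f = 3000/6556 ≈ 0.458.
Interpolate at f ≈ 0.458 with slerp weights a = sin((1−f)δ)/sin δ ≈ 0.910, b = sin(fδ)/sin δ ≈ 0.811.
p = a·p₁ + b·p₂ ≈ (0.348, 0.157, 0.924); φ = arcsin(p_z) ≈ 67.58°, λ = atan2(p_y, p_x) ≈ 24.25°.

≈ lat 67.6°, lon 24.3°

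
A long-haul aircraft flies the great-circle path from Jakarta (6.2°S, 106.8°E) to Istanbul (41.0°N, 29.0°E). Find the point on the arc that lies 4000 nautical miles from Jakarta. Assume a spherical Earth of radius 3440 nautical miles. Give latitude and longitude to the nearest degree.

≈ (35°N, 51°E)

The haversine formula gives a central angle δ ≈ 1.483 rad (85.0°) between the endpoints. The total great-circle distance is δ·R ≈ 1.483 × 3440 ≈ 5101 nmi, so the target fraction is f = 4000/5101 ≈ 0.784.
Interpolate at f ≈ 0.784 with slerp weights a = sin((1−f)δ)/sin δ ≈ 0.316, b = sin(fδ)/sin δ ≈ 0.921.
p = a·p₁ + b·p₂ ≈ (0.517, 0.638, 0.570); φ = arcsin(p_z) ≈ 34.78°, λ = atan2(p_y, p_x) ≈ 50.95°.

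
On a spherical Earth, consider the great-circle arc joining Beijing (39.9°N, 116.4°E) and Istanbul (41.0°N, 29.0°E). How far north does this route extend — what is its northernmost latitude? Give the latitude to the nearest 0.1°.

The great circle lies in the plane with unit normal n̂ = (p₁ × p₂)/|p₁ × p₂|.
Here n̂_z ≈ -0.647; the vertex latitude is φ_max = arccos|n̂_z| ≈ 49.7°.

≈ 49.7°N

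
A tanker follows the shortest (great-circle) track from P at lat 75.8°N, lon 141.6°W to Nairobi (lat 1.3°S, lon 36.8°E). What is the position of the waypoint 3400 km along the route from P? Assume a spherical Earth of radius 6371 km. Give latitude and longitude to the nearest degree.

≈ lat 74°N, lon 35°E

Convert each endpoint to a unit vector on the sphere (x = cos φ cos λ, y = cos φ sin λ, z = sin φ).
The central angle between the endpoints is δ = arccos(p₁·p₂) ≈ 1.841 rad (105.5°). The total great-circle distance is δ·R ≈ 1.841 × 6371 ≈ 11730 km, so the target fraction is f = 3400/11730 ≈ 0.290.
Interpolate at f ≈ 0.290 with slerp weights a = sin((1−f)δ)/sin δ ≈ 1.002, b = sin(fδ)/sin δ ≈ 0.528.
p = a·p₁ + b·p₂ ≈ (0.230, 0.163, 0.959); φ = arcsin(p_z) ≈ 73.61°, λ = atan2(p_y, p_x) ≈ 35.41°.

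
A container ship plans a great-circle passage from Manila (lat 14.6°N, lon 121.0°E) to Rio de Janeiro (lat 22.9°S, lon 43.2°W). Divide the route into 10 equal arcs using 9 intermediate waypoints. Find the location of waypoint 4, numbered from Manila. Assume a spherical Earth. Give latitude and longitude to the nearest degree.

≈ lat 21°S, lon 65°E

Convert each endpoint to a unit vector on the sphere (x = cos φ cos λ, y = cos φ sin λ, z = sin φ).
The central angle between the endpoints is δ = arccos(p₁·p₂) ≈ 2.843 rad (162.9°).
Interpolate at f = 4/10 with slerp weights a = sin((1−f)δ)/sin δ ≈ 3.372, b = sin(fδ)/sin δ ≈ 3.088.
p = a·p₁ + b·p₂ ≈ (0.393, 0.850, -0.352); φ = arcsin(p_z) ≈ -20.59°, λ = atan2(p_y, p_x) ≈ 65.16°.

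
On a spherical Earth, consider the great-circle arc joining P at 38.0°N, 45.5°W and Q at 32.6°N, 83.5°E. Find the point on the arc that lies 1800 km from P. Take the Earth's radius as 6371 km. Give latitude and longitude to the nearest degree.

≈ 49°N, 29°W

The haversine formula gives a central angle δ ≈ 1.657 rad (94.9°) between the endpoints. The total great-circle distance is δ·R ≈ 1.657 × 6371 ≈ 10557 km, so the target fraction is f = 1800/10557 ≈ 0.171.
Interpolate at f ≈ 0.171 with slerp weights a = sin((1−f)δ)/sin δ ≈ 0.984, b = sin(fδ)/sin δ ≈ 0.280.
p = a·p₁ + b·p₂ ≈ (0.570, -0.319, 0.757); φ = arcsin(p_z) ≈ 49.19°, λ = atan2(p_y, p_x) ≈ -29.22°.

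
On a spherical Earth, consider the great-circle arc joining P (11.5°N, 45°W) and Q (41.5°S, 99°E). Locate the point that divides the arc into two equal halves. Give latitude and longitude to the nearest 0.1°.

≈ (38.7°S, 4.6°E)

Convert each endpoint to a unit vector on the sphere (x = cos φ cos λ, y = cos φ sin λ, z = sin φ).
The central angle between the endpoints is δ = arccos(p₁·p₂) ≈ 2.383 rad (136.5°).
Interpolate at f = 1/2 with slerp weights a = sin((1−f)δ)/sin δ ≈ 1.351, b = sin(fδ)/sin δ ≈ 1.351.
p = a·p₁ + b·p₂ ≈ (0.778, 0.063, -0.626); φ = arcsin(p_z) ≈ -38.73°, λ = atan2(p_y, p_x) ≈ 4.65°.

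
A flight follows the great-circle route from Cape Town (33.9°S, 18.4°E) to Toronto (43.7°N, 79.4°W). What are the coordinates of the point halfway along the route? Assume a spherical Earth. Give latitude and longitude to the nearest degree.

Convert each endpoint to a unit vector on the sphere (x = cos φ cos λ, y = cos φ sin λ, z = sin φ).
The central angle between the endpoints is δ = arccos(p₁·p₂) ≈ 2.056 rad (117.8°).
Interpolate at f = 1/2 with slerp weights a = sin((1−f)δ)/sin δ ≈ 0.968, b = sin(fδ)/sin δ ≈ 0.968.
p = a·p₁ + b·p₂ ≈ (0.891, -0.434, 0.129); φ = arcsin(p_z) ≈ 7.41°, λ = atan2(p_y, p_x) ≈ -25.98°.

≈ 7°N, 26°W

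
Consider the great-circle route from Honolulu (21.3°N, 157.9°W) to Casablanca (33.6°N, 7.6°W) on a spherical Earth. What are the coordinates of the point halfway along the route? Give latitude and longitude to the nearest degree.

Write both endpoints as unit vectors p₁, p₂ with components (cos φ cos λ, cos φ sin λ, sin φ).
The central angle between the endpoints is δ = arccos(p₁·p₂) ≈ 2.064 rad (118.2°).
Interpolate at f = 1/2 with slerp weights a = sin((1−f)δ)/sin δ ≈ 0.974, b = sin(fδ)/sin δ ≈ 0.974.
p = a·p₁ + b·p₂ ≈ (-0.037, -0.449, 0.893); φ = arcsin(p_z) ≈ 63.24°, λ = atan2(p_y, p_x) ≈ -94.67°.

≈ (63°N, 95°W)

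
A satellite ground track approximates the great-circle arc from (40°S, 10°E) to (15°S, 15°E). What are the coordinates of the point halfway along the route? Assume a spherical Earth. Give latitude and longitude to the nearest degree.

≈ (28°S, 13°E)

The haversine formula gives a central angle δ ≈ 0.443 rad (25.4°) between the endpoints.
Interpolate at f = 1/2 with slerp weights a = sin((1−f)δ)/sin δ ≈ 0.513, b = sin(fδ)/sin δ ≈ 0.513.
p = a·p₁ + b·p₂ ≈ (0.865, 0.196, -0.462); φ = arcsin(p_z) ≈ -27.52°, λ = atan2(p_y, p_x) ≈ 12.79°.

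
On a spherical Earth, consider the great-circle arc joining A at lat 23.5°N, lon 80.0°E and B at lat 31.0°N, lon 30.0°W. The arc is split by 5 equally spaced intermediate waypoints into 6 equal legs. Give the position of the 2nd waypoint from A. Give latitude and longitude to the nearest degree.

From cos δ = sin φ₁ sin φ₂ + cos φ₁ cos φ₂ cos Δλ, the central angle is δ ≈ 1.634 rad (93.6°).
Interpolate at f = 2/6 with slerp weights a = sin((1−f)δ)/sin δ ≈ 0.888, b = sin(fδ)/sin δ ≈ 0.519.
p = a·p₁ + b·p₂ ≈ (0.527, 0.580, 0.622); φ = arcsin(p_z) ≈ 38.43°, λ = atan2(p_y, p_x) ≈ 47.73°.

≈ lat 38°N, lon 48°E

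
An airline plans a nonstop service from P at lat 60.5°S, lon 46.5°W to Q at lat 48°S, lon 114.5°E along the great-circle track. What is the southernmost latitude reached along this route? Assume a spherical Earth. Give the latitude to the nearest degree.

The great circle lies in the plane with unit normal n̂ = (p₁ × p₂)/|p₁ × p₂|.
Here n̂_z ≈ +0.114; the vertex latitude is φ_max = arccos|n̂_z| ≈ 83.5°.

≈ 83°S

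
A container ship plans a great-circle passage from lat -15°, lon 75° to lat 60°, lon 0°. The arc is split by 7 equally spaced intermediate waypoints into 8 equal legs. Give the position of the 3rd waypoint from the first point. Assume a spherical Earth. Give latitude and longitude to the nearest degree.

The haversine formula gives a central angle δ ≈ 1.670 rad (95.7°) between the endpoints.
Interpolate at f = 3/8 with slerp weights a = sin((1−f)δ)/sin δ ≈ 0.869, b = sin(fδ)/sin δ ≈ 0.589.
p = a·p₁ + b·p₂ ≈ (0.512, 0.810, 0.285); φ = arcsin(p_z) ≈ 16.58°, λ = atan2(p_y, p_x) ≈ 57.73°.

≈ lat 17°, lon 58°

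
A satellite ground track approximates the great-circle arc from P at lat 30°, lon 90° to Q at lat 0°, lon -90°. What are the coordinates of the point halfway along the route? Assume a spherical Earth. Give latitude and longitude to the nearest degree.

≈ lat 75°, lon -90°

Convert each endpoint to a unit vector on the sphere (x = cos φ cos λ, y = cos φ sin λ, z = sin φ).
The central angle between the endpoints is δ = arccos(p₁·p₂) ≈ 2.618 rad (150.0°).
Interpolate at f = 1/2 with slerp weights a = sin((1−f)δ)/sin δ ≈ 1.932, b = sin(fδ)/sin δ ≈ 1.932.
p = a·p₁ + b·p₂ ≈ (0.000, -0.259, 0.966); φ = arcsin(p_z) ≈ 75.00°, λ = atan2(p_y, p_x) ≈ -90.00°.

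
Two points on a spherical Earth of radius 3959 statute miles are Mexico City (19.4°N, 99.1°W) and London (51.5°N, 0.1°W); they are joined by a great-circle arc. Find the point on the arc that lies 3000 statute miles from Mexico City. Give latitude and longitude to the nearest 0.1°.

Convert each endpoint to a unit vector on the sphere (x = cos φ cos λ, y = cos φ sin λ, z = sin φ).
The central angle between the endpoints is δ = arccos(p₁·p₂) ≈ 1.402 rad (80.3°). The total great-circle distance is δ·R ≈ 1.402 × 3959 ≈ 5550 mi, so the target fraction is f = 3000/5550 ≈ 0.541.
Interpolate at f ≈ 0.541 with slerp weights a = sin((1−f)δ)/sin δ ≈ 0.609, b = sin(fδ)/sin δ ≈ 0.697.
p = a·p₁ + b·p₂ ≈ (0.343, -0.568, 0.748); φ = arcsin(p_z) ≈ 48.42°, λ = atan2(p_y, p_x) ≈ -58.87°.

≈ 48.4°N, 58.9°W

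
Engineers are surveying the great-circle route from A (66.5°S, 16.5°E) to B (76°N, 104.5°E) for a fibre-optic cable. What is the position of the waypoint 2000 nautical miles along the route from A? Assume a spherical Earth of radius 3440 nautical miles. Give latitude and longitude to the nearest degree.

From cos δ = sin φ₁ sin φ₂ + cos φ₁ cos φ₂ cos Δλ, the central angle is δ ≈ 2.660 rad (152.4°). The total great-circle distance is δ·R ≈ 2.660 × 3440 ≈ 9152 nmi, so the target fraction is f = 2000/9152 ≈ 0.219.
Interpolate at f ≈ 0.219 with slerp weights a = sin((1−f)δ)/sin δ ≈ 1.888, b = sin(fδ)/sin δ ≈ 1.187.
p = a·p₁ + b·p₂ ≈ (0.650, 0.492, -0.580); φ = arcsin(p_z) ≈ -35.43°, λ = atan2(p_y, p_x) ≈ 37.11°.

≈ (35°S, 37°E)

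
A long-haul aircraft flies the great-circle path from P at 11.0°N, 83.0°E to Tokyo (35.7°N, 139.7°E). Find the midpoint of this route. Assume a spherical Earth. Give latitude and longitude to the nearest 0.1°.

≈ 26.1°N, 108.4°E

From cos δ = sin φ₁ sin φ₂ + cos φ₁ cos φ₂ cos Δλ, the central angle is δ ≈ 0.990 rad (56.7°).
Interpolate at f = 1/2 with slerp weights a = sin((1−f)δ)/sin δ ≈ 0.568, b = sin(fδ)/sin δ ≈ 0.568.
p = a·p₁ + b·p₂ ≈ (-0.284, 0.852, 0.440); φ = arcsin(p_z) ≈ 26.10°, λ = atan2(p_y, p_x) ≈ 108.43°.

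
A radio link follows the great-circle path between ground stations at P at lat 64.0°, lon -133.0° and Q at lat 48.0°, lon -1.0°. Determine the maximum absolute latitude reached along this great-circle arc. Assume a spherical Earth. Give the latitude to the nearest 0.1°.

≈ 75.7°

The great circle lies in the plane with unit normal n̂ = (p₁ × p₂)/|p₁ × p₂|.
Here n̂_z ≈ +0.247; the vertex latitude is φ_max = arccos|n̂_z| ≈ 75.7°.
Check via Clairaut: cos φ_max = |cos φ₁| · sin C = cos(64.0°)·sin(34.3°) ≈ 0.247, again giving ≈ 75.7°.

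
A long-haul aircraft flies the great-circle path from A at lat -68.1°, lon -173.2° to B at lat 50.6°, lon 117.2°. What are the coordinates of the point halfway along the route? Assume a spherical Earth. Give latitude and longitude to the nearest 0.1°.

≈ lat -10.5°, lon 141.8°

From cos δ = sin φ₁ sin φ₂ + cos φ₁ cos φ₂ cos Δλ, the central angle is δ ≈ 2.258 rad (129.4°).
Interpolate at f = 1/2 with slerp weights a = sin((1−f)δ)/sin δ ≈ 1.170, b = sin(fδ)/sin δ ≈ 1.170.
p = a·p₁ + b·p₂ ≈ (-0.772, 0.609, -0.181); φ = arcsin(p_z) ≈ -10.45°, λ = atan2(p_y, p_x) ≈ 141.77°.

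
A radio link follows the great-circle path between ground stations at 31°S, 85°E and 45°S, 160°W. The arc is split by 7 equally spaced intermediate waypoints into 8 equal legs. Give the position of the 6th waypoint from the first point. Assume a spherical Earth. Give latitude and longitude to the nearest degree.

≈ 55°S, 171°E

The haversine formula gives a central angle δ ≈ 1.463 rad (83.8°) between the endpoints.
Interpolate at f = 6/8 with slerp weights a = sin((1−f)δ)/sin δ ≈ 0.360, b = sin(fδ)/sin δ ≈ 0.895.
p = a·p₁ + b·p₂ ≈ (-0.568, 0.091, -0.818); φ = arcsin(p_z) ≈ -54.90°, λ = atan2(p_y, p_x) ≈ 170.93°.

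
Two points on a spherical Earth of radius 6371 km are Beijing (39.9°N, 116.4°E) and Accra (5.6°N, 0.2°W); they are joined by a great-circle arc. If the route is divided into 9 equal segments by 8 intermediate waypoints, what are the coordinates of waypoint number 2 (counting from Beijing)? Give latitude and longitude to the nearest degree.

≈ 45°N, 85°E

Write both endpoints as unit vectors p₁, p₂ with components (cos φ cos λ, cos φ sin λ, sin φ).
The central angle between the endpoints is δ = arccos(p₁·p₂) ≈ 1.854 rad (106.2°).
Interpolate at f = 2/9 with slerp weights a = sin((1−f)δ)/sin δ ≈ 1.033, b = sin(fδ)/sin δ ≈ 0.417.
p = a·p₁ + b·p₂ ≈ (0.063, 0.708, 0.703); φ = arcsin(p_z) ≈ 44.68°, λ = atan2(p_y, p_x) ≈ 84.94°.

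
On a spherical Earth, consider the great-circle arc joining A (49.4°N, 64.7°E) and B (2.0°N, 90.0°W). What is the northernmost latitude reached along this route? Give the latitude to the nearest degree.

≈ 70°N

The great circle lies in the plane with unit normal n̂ = (p₁ × p₂)/|p₁ × p₂|.
Here n̂_z ≈ -0.336; the vertex latitude is φ_max = arccos|n̂_z| ≈ 70.4°.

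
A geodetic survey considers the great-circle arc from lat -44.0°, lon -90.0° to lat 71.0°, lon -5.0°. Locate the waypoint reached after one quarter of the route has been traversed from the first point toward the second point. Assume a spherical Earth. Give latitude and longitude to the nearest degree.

≈ lat -14°, lon -77°

Convert each endpoint to a unit vector on the sphere (x = cos φ cos λ, y = cos φ sin λ, z = sin φ).
The central angle between the endpoints is δ = arccos(p₁·p₂) ≈ 2.261 rad (129.5°).
Interpolate at f = 1/4 with slerp weights a = sin((1−f)δ)/sin δ ≈ 1.286, b = sin(fδ)/sin δ ≈ 0.694.
p = a·p₁ + b·p₂ ≈ (0.225, -0.945, -0.237); φ = arcsin(p_z) ≈ -13.72°, λ = atan2(p_y, p_x) ≈ -76.60°.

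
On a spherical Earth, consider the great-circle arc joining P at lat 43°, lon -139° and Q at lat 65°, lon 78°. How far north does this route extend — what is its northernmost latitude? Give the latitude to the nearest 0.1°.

≈ 78.4°

The great circle lies in the plane with unit normal n̂ = (p₁ × p₂)/|p₁ × p₂|.
Here n̂_z ≈ -0.200; the vertex latitude is φ_max = arccos|n̂_z| ≈ 78.4°.
Check via Clairaut: cos φ_max = |cos φ₁| · sin C = cos(43.0°)·sin(15.9°) ≈ 0.200, again giving ≈ 78.4°.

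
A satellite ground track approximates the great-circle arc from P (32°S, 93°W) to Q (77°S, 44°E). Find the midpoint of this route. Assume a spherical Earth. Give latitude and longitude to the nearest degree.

≈ (65°S, 80°W)

Convert each endpoint to a unit vector on the sphere (x = cos φ cos λ, y = cos φ sin λ, z = sin φ).
The central angle between the endpoints is δ = arccos(p₁·p₂) ≈ 1.184 rad (67.9°).
Interpolate at f = 1/2 with slerp weights a = sin((1−f)δ)/sin δ ≈ 0.603, b = sin(fδ)/sin δ ≈ 0.603.
p = a·p₁ + b·p₂ ≈ (0.071, -0.416, -0.907); φ = arcsin(p_z) ≈ -65.03°, λ = atan2(p_y, p_x) ≈ -80.35°.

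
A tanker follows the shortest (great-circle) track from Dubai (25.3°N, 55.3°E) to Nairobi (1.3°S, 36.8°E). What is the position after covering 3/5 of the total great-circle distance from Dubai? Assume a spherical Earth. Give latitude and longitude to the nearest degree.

Write both endpoints as unit vectors p₁, p₂ with components (cos φ cos λ, cos φ sin λ, sin φ).
The central angle between the endpoints is δ = arccos(p₁·p₂) ≈ 0.560 rad (32.1°).
Interpolate at f = 3/5 with slerp weights a = sin((1−f)δ)/sin δ ≈ 0.418, b = sin(fδ)/sin δ ≈ 0.621.
p = a·p₁ + b·p₂ ≈ (0.712, 0.683, 0.165); φ = arcsin(p_z) ≈ 9.48°, λ = atan2(p_y, p_x) ≈ 43.79°.

≈ 9°N, 44°E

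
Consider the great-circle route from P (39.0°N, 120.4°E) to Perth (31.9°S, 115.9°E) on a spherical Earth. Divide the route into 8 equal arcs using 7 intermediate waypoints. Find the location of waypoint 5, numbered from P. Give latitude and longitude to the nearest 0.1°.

Write both endpoints as unit vectors p₁, p₂ with components (cos φ cos λ, cos φ sin λ, sin φ).
The central angle between the endpoints is δ = arccos(p₁·p₂) ≈ 1.240 rad (71.0°).
Interpolate at f = 5/8 with slerp weights a = sin((1−f)δ)/sin δ ≈ 0.474, b = sin(fδ)/sin δ ≈ 0.740.
p = a·p₁ + b·p₂ ≈ (-0.461, 0.883, -0.093); φ = arcsin(p_z) ≈ -5.31°, λ = atan2(p_y, p_x) ≈ 117.56°.

≈ (5.3°S, 117.6°E)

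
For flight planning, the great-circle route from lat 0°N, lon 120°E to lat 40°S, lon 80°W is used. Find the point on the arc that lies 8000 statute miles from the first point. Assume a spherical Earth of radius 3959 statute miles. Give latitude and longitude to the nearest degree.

≈ lat 56°S, lon 98°W

Write both endpoints as unit vectors p₁, p₂ with components (cos φ cos λ, cos φ sin λ, sin φ).
The central angle between the endpoints is δ = arccos(p₁·p₂) ≈ 2.374 rad (136.0°). The total great-circle distance is δ·R ≈ 2.374 × 3959 ≈ 9400 mi, so the target fraction is f = 8000/9400 ≈ 0.851.
Interpolate at f ≈ 0.851 with slerp weights a = sin((1−f)δ)/sin δ ≈ 0.499, b = sin(fδ)/sin δ ≈ 1.297.
p = a·p₁ + b·p₂ ≈ (-0.077, -0.547, -0.834); φ = arcsin(p_z) ≈ -56.50°, λ = atan2(p_y, p_x) ≈ -98.01°.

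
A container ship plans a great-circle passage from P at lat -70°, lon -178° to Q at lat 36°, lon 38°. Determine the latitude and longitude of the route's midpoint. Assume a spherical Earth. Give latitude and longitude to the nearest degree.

≈ lat -32°, lon 59°

The haversine formula gives a central angle δ ≈ 2.459 rad (140.9°) between the endpoints.
Interpolate at f = 1/2 with slerp weights a = sin((1−f)δ)/sin δ ≈ 1.495, b = sin(fδ)/sin δ ≈ 1.495.
p = a·p₁ + b·p₂ ≈ (0.442, 0.727, -0.526); φ = arcsin(p_z) ≈ -31.73°, λ = atan2(p_y, p_x) ≈ 58.69°.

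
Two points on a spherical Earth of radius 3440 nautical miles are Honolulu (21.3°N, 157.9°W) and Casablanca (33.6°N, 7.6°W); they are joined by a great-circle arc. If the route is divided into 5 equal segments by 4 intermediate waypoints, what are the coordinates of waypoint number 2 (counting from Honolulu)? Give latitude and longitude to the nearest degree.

≈ (58°N, 117°W)

Convert each endpoint to a unit vector on the sphere (x = cos φ cos λ, y = cos φ sin λ, z = sin φ).
The central angle between the endpoints is δ = arccos(p₁·p₂) ≈ 2.064 rad (118.2°).
Interpolate at f = 2/5 with slerp weights a = sin((1−f)δ)/sin δ ≈ 1.073, b = sin(fδ)/sin δ ≈ 0.834.
p = a·p₁ + b·p₂ ≈ (-0.237, -0.468, 0.851); φ = arcsin(p_z) ≈ 58.35°, λ = atan2(p_y, p_x) ≈ -116.91°.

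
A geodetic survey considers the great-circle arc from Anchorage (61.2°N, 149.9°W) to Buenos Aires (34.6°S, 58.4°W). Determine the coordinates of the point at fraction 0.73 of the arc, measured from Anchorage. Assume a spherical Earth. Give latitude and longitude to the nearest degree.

≈ (6°S, 76°W)

Convert each endpoint to a unit vector on the sphere (x = cos φ cos λ, y = cos φ sin λ, z = sin φ).
The central angle between the endpoints is δ = arccos(p₁·p₂) ≈ 2.104 rad (120.5°).
Interpolate at f = 0.73 with slerp weights a = sin((1−f)δ)/sin δ ≈ 0.625, b = sin(fδ)/sin δ ≈ 1.160.
p = a·p₁ + b·p₂ ≈ (0.240, -0.964, -0.112); φ = arcsin(p_z) ≈ -6.41°, λ = atan2(p_y, p_x) ≈ -76.02°.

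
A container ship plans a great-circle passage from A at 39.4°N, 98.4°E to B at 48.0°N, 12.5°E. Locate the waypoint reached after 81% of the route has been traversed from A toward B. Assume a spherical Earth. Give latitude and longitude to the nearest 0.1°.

≈ 51.9°N, 29.0°E

The haversine formula gives a central angle δ ≈ 1.037 rad (59.4°) between the endpoints.
Interpolate at f = 0.81 with slerp weights a = sin((1−f)δ)/sin δ ≈ 0.227, b = sin(fδ)/sin δ ≈ 0.865.
p = a·p₁ + b·p₂ ≈ (0.539, 0.299, 0.787); φ = arcsin(p_z) ≈ 51.92°, λ = atan2(p_y, p_x) ≈ 29.01°.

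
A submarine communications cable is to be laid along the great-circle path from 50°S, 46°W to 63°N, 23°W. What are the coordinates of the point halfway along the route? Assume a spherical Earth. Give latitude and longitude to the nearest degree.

≈ 7°N, 37°W

Convert each endpoint to a unit vector on the sphere (x = cos φ cos λ, y = cos φ sin λ, z = sin φ).
The central angle between the endpoints is δ = arccos(p₁·p₂) ≈ 1.998 rad (114.5°).
Interpolate at f = 1/2 with slerp weights a = sin((1−f)δ)/sin δ ≈ 0.924, b = sin(fδ)/sin δ ≈ 0.924.
p = a·p₁ + b·p₂ ≈ (0.798, -0.591, 0.115); φ = arcsin(p_z) ≈ 6.63°, λ = atan2(p_y, p_x) ≈ -36.51°.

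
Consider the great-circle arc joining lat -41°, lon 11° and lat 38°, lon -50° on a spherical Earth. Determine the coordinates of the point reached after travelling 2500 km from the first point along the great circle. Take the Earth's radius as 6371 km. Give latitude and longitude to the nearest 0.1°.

Write both endpoints as unit vectors p₁, p₂ with components (cos φ cos λ, cos φ sin λ, sin φ).
The central angle between the endpoints is δ = arccos(p₁·p₂) ≈ 1.687 rad (96.6°). The total great-circle distance is δ·R ≈ 1.687 × 6371 ≈ 10746 km, so the target fraction is f = 2500/10746 ≈ 0.233.
Interpolate at f ≈ 0.233 with slerp weights a = sin((1−f)δ)/sin δ ≈ 0.968, b = sin(fδ)/sin δ ≈ 0.385.
p = a·p₁ + b·p₂ ≈ (0.913, -0.093, -0.398); φ = arcsin(p_z) ≈ -23.48°, λ = atan2(p_y, p_x) ≈ -5.82°.

≈ lat -23.5°, lon -5.8°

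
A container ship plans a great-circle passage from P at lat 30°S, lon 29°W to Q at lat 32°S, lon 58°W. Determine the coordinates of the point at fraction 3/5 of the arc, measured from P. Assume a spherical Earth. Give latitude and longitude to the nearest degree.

Convert each endpoint to a unit vector on the sphere (x = cos φ cos λ, y = cos φ sin λ, z = sin φ).
The central angle between the endpoints is δ = arccos(p₁·p₂) ≈ 0.434 rad (24.9°).
Interpolate at f = 3/5 with slerp weights a = sin((1−f)δ)/sin δ ≈ 0.411, b = sin(fδ)/sin δ ≈ 0.612.
p = a·p₁ + b·p₂ ≈ (0.586, -0.613, -0.530); φ = arcsin(p_z) ≈ -31.99°, λ = atan2(p_y, p_x) ≈ -46.27°.

≈ lat 32°S, lon 46°W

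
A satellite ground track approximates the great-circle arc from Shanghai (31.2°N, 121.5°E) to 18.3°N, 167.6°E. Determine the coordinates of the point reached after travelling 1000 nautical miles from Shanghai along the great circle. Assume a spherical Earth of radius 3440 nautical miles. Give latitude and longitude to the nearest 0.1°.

Convert each endpoint to a unit vector on the sphere (x = cos φ cos λ, y = cos φ sin λ, z = sin φ).
The central angle between the endpoints is δ = arccos(p₁·p₂) ≈ 0.759 rad (43.5°). The total great-circle distance is δ·R ≈ 0.759 × 3440 ≈ 2610 nmi, so the target fraction is f = 1000/2610 ≈ 0.383.
Interpolate at f ≈ 0.383 with slerp weights a = sin((1−f)δ)/sin δ ≈ 0.656, b = sin(fδ)/sin δ ≈ 0.417.
p = a·p₁ + b·p₂ ≈ (-0.679, 0.563, 0.470); φ = arcsin(p_z) ≈ 28.06°, λ = atan2(p_y, p_x) ≈ 140.34°.

≈ 28.1°N, 140.3°E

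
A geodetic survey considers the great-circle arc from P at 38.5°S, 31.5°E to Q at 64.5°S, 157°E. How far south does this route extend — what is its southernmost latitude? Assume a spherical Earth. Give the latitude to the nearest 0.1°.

≈ 72.9°S

The great circle lies in the plane with unit normal n̂ = (p₁ × p₂)/|p₁ × p₂|.
Here n̂_z ≈ +0.295; the vertex latitude is φ_max = arccos|n̂_z| ≈ 72.9°.
Check via Clairaut: cos φ_max = |cos φ₁| · sin C = cos(38.5°)·sin(157.9°) ≈ 0.295, again giving ≈ 72.9°.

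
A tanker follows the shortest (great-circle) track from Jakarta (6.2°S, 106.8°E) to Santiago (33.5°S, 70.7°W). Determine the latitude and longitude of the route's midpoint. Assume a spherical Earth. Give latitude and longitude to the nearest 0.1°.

From cos δ = sin φ₁ sin φ₂ + cos φ₁ cos φ₂ cos Δλ, the central angle is δ ≈ 2.447 rad (140.2°).
Interpolate at f = 1/2 with slerp weights a = sin((1−f)δ)/sin δ ≈ 1.470, b = sin(fδ)/sin δ ≈ 1.470.
p = a·p₁ + b·p₂ ≈ (-0.017, 0.242, -0.970); φ = arcsin(p_z) ≈ -75.95°, λ = atan2(p_y, p_x) ≈ 94.07°.

≈ 76.0°S, 94.1°E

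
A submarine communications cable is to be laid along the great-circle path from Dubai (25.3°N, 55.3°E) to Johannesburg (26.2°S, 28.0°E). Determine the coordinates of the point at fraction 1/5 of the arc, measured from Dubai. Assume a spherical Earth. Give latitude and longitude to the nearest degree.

Write both endpoints as unit vectors p₁, p₂ with components (cos φ cos λ, cos φ sin λ, sin φ).
The central angle between the endpoints is δ = arccos(p₁·p₂) ≈ 1.010 rad (57.8°).
Interpolate at f = 1/5 with slerp weights a = sin((1−f)δ)/sin δ ≈ 0.854, b = sin(fδ)/sin δ ≈ 0.237.
p = a·p₁ + b·p₂ ≈ (0.627, 0.734, 0.260); φ = arcsin(p_z) ≈ 15.08°, λ = atan2(p_y, p_x) ≈ 49.51°.

≈ 15°N, 50°E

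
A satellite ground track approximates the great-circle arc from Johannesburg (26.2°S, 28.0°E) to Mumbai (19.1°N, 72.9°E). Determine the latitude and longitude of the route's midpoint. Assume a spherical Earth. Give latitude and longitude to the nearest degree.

≈ (4°S, 51°E)

Convert each endpoint to a unit vector on the sphere (x = cos φ cos λ, y = cos φ sin λ, z = sin φ).
The central angle between the endpoints is δ = arccos(p₁·p₂) ≈ 1.097 rad (62.9°).
Interpolate at f = 1/2 with slerp weights a = sin((1−f)δ)/sin δ ≈ 0.586, b = sin(fδ)/sin δ ≈ 0.586.
p = a·p₁ + b·p₂ ≈ (0.627, 0.776, -0.067); φ = arcsin(p_z) ≈ -3.84°, λ = atan2(p_y, p_x) ≈ 51.06°.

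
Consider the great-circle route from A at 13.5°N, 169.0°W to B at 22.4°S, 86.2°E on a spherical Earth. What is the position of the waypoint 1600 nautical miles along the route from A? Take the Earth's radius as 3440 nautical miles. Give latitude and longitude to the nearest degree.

≈ 4°N, 166°E

Write both endpoints as unit vectors p₁, p₂ with components (cos φ cos λ, cos φ sin λ, sin φ).
The central angle between the endpoints is δ = arccos(p₁·p₂) ≈ 1.895 rad (108.6°). The total great-circle distance is δ·R ≈ 1.895 × 3440 ≈ 6519 nmi, so the target fraction is f = 1600/6519 ≈ 0.245.
Interpolate at f ≈ 0.245 with slerp weights a = sin((1−f)δ)/sin δ ≈ 1.045, b = sin(fδ)/sin δ ≈ 0.473.
p = a·p₁ + b·p₂ ≈ (-0.968, 0.243, 0.064); φ = arcsin(p_z) ≈ 3.64°, λ = atan2(p_y, p_x) ≈ 165.92°.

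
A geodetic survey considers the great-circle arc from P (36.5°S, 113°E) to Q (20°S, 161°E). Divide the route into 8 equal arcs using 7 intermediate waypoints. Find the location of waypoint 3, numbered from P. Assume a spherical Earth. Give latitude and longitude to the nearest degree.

Write both endpoints as unit vectors p₁, p₂ with components (cos φ cos λ, cos φ sin λ, sin φ).
The central angle between the endpoints is δ = arccos(p₁·p₂) ≈ 0.783 rad (44.9°).
Interpolate at f = 3/8 with slerp weights a = sin((1−f)δ)/sin δ ≈ 0.666, b = sin(fδ)/sin δ ≈ 0.410.
p = a·p₁ + b·p₂ ≈ (-0.574, 0.619, -0.537); φ = arcsin(p_z) ≈ -32.46°, λ = atan2(p_y, p_x) ≈ 132.85°.

≈ (32°S, 133°E)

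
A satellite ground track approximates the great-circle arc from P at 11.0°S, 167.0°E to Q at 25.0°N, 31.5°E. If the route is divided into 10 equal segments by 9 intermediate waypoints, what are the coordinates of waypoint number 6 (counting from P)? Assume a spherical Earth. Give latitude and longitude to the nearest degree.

Write both endpoints as unit vectors p₁, p₂ with components (cos φ cos λ, cos φ sin λ, sin φ).
The central angle between the endpoints is δ = arccos(p₁·p₂) ≈ 2.368 rad (135.7°).
Interpolate at f = 6/10 with slerp weights a = sin((1−f)δ)/sin δ ≈ 1.161, b = sin(fδ)/sin δ ≈ 1.415.
p = a·p₁ + b·p₂ ≈ (-0.018, 0.926, 0.376); φ = arcsin(p_z) ≈ 22.10°, λ = atan2(p_y, p_x) ≈ 91.09°.

≈ 22°N, 91°E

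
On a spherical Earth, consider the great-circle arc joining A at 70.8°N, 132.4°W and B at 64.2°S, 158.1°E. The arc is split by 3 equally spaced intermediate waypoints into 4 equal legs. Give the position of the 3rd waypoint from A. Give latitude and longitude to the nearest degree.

Convert each endpoint to a unit vector on the sphere (x = cos φ cos λ, y = cos φ sin λ, z = sin φ).
The central angle between the endpoints is δ = arccos(p₁·p₂) ≈ 2.498 rad (143.1°).
Interpolate at f = 3/4 with slerp weights a = sin((1−f)δ)/sin δ ≈ 0.975, b = sin(fδ)/sin δ ≈ 1.591.
p = a·p₁ + b·p₂ ≈ (-0.859, 0.022, -0.512); φ = arcsin(p_z) ≈ -30.80°, λ = atan2(p_y, p_x) ≈ 178.56°.

≈ 31°S, 179°E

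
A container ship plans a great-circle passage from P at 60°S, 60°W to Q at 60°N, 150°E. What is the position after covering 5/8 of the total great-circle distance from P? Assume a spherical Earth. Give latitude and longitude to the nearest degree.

≈ 18°N, 145°W

The haversine formula gives a central angle δ ≈ 2.882 rad (165.1°) between the endpoints.
Interpolate at f = 5/8 with slerp weights a = sin((1−f)δ)/sin δ ≈ 3.438, b = sin(fδ)/sin δ ≈ 3.793.
p = a·p₁ + b·p₂ ≈ (-0.783, -0.540, 0.308); φ = arcsin(p_z) ≈ 17.93°, λ = atan2(p_y, p_x) ≈ -145.40°.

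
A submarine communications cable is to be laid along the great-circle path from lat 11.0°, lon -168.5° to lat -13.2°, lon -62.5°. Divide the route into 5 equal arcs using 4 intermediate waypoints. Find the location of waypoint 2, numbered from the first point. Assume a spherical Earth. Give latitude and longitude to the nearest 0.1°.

Write both endpoints as unit vectors p₁, p₂ with components (cos φ cos λ, cos φ sin λ, sin φ).
The central angle between the endpoints is δ = arccos(p₁·p₂) ≈ 1.883 rad (107.9°).
Interpolate at f = 2/5 with slerp weights a = sin((1−f)δ)/sin δ ≈ 0.950, b = sin(fδ)/sin δ ≈ 0.719.
p = a·p₁ + b·p₂ ≈ (-0.591, -0.807, 0.017); φ = arcsin(p_z) ≈ 0.99°, λ = atan2(p_y, p_x) ≈ -126.23°.

≈ lat 1.0°, lon -126.2°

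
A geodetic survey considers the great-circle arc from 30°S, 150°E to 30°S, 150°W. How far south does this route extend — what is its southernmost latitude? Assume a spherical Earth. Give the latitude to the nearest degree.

The great circle lies in the plane with unit normal n̂ = (p₁ × p₂)/|p₁ × p₂|.
Here n̂_z ≈ +0.832; the vertex latitude is φ_max = arccos|n̂_z| ≈ 33.7°.
Check via Clairaut: cos φ_max = |cos φ₁| · sin C = cos(30.0°)·sin(106.1°) ≈ 0.832, again giving ≈ 33.7°.

≈ 34°S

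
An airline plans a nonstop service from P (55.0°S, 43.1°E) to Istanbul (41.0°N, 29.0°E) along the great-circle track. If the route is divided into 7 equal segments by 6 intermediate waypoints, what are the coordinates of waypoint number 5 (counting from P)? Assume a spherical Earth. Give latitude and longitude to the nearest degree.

Convert each endpoint to a unit vector on the sphere (x = cos φ cos λ, y = cos φ sin λ, z = sin φ).
The central angle between the endpoints is δ = arccos(p₁·p₂) ≈ 1.689 rad (96.8°).
Interpolate at f = 5/7 with slerp weights a = sin((1−f)δ)/sin δ ≈ 0.467, b = sin(fδ)/sin δ ≈ 0.941.
p = a·p₁ + b·p₂ ≈ (0.817, 0.527, 0.234); φ = arcsin(p_z) ≈ 13.56°, λ = atan2(p_y, p_x) ≈ 32.85°.

≈ (14°N, 33°E)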